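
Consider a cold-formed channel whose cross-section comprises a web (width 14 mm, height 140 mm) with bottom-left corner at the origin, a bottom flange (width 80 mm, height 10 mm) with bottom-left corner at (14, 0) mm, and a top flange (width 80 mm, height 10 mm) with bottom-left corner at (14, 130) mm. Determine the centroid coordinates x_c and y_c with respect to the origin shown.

web: A = 14 × 140 = 1960.00, centroid at (7.00, 70.00).
bottom flange: A = 80 × 10 = 800.00, centroid at (54.00, 5.00).
top flange: A = 80 × 10 = 800.00, centroid at (54.00, 135.00).
ΣA = 3560.00 mm²
ΣAx_c = (1960.00)(7.00) + (800.00)(54.00) + (800.00)(54.00) = 100120.00 mm³
ΣAy_c = (1960.00)(70.00) + (800.00)(5.00) + (800.00)(135.00) = 249200.00 mm³
x_c = 100120.00 / 3560.00 = 28.12 mm
y_c = 249200.00 / 3560.00 = 70.00 mm

x_c = 28.12 mm, y_c = 70.00 mm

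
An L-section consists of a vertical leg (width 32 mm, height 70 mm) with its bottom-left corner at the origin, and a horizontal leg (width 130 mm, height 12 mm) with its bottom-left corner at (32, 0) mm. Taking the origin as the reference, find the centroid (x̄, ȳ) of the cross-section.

x̄ = 49.25 mm, ȳ = 23.09 mm

vertical leg: A = 32 × 70 = 2240.00, centroid at (16.00, 35.00).
horizontal leg: A = 130 × 12 = 1560.00, centroid at (97.00, 6.00).
ΣA = 3800.00 mm², ΣAx̄ = 187160.00 mm³, ΣAȳ = 87760.00 mm³.
x̄ = 187160.00/3800.00 = 49.25 mm; ȳ = 87760.00/3800.00 = 23.09 mm.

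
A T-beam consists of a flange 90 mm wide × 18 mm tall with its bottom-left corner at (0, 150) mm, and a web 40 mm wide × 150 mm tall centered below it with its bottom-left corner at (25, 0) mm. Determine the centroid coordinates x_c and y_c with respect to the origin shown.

web: A = 40 × 150 = 6000.00, centroid at (45.00, 75.00).
flange: A = 90 × 18 = 1620.00, centroid at (45.00, 159.00).
ΣA = 7620.00 mm²
ΣAx_c = (6000.00)(45.00) + (1620.00)(45.00) = 342900.00 mm³
ΣAy_c = (6000.00)(75.00) + (1620.00)(159.00) = 707580.00 mm³
x_c = 342900.00 / 7620.00 = 45.00 mm
y_c = 707580.00 / 7620.00 = 92.86 mm

x_c = 45.00 mm, y_c = 92.86 mm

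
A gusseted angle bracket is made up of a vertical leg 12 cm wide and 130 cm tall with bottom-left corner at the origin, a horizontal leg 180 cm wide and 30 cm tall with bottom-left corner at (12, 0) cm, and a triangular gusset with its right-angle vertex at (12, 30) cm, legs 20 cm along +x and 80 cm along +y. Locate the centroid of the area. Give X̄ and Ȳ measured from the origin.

Part | A | x̄ᵢ | ȳᵢ | A·x̄ᵢ | A·ȳᵢ
vertical leg | 1560.00 | 6.00 | 65.00 | 9360.00 | 101400.00
horizontal leg | 5400.00 | 102.00 | 15.00 | 550800.00 | 81000.00
gusset | 800.00 | 18.67 | 56.67 | 14933.33 | 45333.33
Σ | 7760.00 |  |  | 575093.33 | 227733.33
X̄ = 575093.33 / 7760.00 = 74.11 cm
Ȳ = 227733.33 / 7760.00 = 29.35 cm

X̄ = 74.11 cm, Ȳ = 29.35 cm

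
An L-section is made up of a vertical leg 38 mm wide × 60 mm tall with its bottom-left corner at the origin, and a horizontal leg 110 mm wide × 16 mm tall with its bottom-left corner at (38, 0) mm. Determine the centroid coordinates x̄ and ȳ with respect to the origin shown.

vertical leg: A = 38 × 60 = 2280.00, centroid at (19.00, 30.00).
horizontal leg: A = 110 × 16 = 1760.00, centroid at (93.00, 8.00).
ΣA = 4040.00 mm², ΣAx̄ = 207000.00 mm³, ΣAȳ = 82480.00 mm³.
x̄ = 207000.00/4040.00 = 51.24 mm; ȳ = 82480.00/4040.00 = 20.42 mm.

x̄ = 51.24 mm, ȳ = 20.42 mm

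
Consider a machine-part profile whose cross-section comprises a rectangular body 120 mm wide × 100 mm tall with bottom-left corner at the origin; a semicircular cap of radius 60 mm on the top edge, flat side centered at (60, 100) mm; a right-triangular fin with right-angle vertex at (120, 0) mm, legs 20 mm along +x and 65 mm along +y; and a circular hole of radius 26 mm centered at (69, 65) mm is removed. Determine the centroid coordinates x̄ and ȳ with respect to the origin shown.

x̄ = 61.50 mm, ȳ = 73.27 mm

rectangular body: A = 120 × 100 = 12000.00, centroid at (60.00, 50.00).
semicircular top: A = ½π·60² = 5654.87, centroid at (60.00, 125.46).
triangular fin: A = ½·20·65 = 650.00, centroid at (126.67, 21.67).
hole: A = −π·26² = -2123.72, centroid at (69.00, 65.00).
ΣA = 16181.15 mm²
ΣAx̄ = (12000.00)(60.00) + (5654.87)(60.00) + (650.00)(126.67) + (-2123.72)(69.00) = 995088.89 mm³
ΣAȳ = (12000.00)(50.00) + (5654.87)(125.46) + (650.00)(21.67) + (-2123.72)(65.00) = 1185528.43 mm³
x̄ = 995088.89 / 16181.15 = 61.50 mm
ȳ = 1185528.43 / 16181.15 = 73.27 mm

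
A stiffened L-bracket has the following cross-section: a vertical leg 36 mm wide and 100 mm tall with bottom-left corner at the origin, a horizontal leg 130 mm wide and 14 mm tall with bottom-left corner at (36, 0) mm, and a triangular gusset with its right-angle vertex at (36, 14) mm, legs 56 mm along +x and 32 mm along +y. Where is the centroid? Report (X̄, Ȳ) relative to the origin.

X̄ = 47.12 mm, Ȳ = 34.02 mm

vertical leg: A = 36 × 100 = 3600.00, centroid at (18.00, 50.00).
horizontal leg: A = 130 × 14 = 1820.00, centroid at (101.00, 7.00).
gusset: A = ½·56·32 = 896.00, centroid at (54.67, 24.67).
ΣA = 6316.00 mm², ΣAX̄ = 297601.33 mm³, ΣAȲ = 214841.33 mm³.
X̄ = 297601.33/6316.00 = 47.12 mm; Ȳ = 214841.33/6316.00 = 34.02 mm.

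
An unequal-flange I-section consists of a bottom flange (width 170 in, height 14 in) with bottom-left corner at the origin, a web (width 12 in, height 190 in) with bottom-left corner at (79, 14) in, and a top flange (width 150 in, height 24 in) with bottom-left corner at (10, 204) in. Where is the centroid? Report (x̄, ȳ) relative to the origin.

bottom flange: A = 170 × 14 = 2380.00, centroid at (85.00, 7.00).
web: A = 12 × 190 = 2280.00, centroid at (85.00, 109.00).
top flange: A = 150 × 24 = 3600.00, centroid at (85.00, 216.00).
ΣA = 8260.00 in²
ΣAx̄ = (2380.00)(85.00) + (2280.00)(85.00) + (3600.00)(85.00) = 702100.00 in³
ΣAȳ = (2380.00)(7.00) + (2280.00)(109.00) + (3600.00)(216.00) = 1042780.00 in³
x̄ = 702100.00 / 8260.00 = 85.00 in
ȳ = 1042780.00 / 8260.00 = 126.24 in

x̄ = 85.00 in, ȳ = 126.24 in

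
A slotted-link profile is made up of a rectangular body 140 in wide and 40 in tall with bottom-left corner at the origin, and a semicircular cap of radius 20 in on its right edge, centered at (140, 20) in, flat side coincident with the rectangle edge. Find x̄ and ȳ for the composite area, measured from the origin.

x̄ = 77.92 in, ȳ = 20.00 in

Part | A | x̄ᵢ | ȳᵢ | A·x̄ᵢ | A·ȳᵢ
rectangular body | 5600.00 | 70.00 | 20.00 | 392000.00 | 112000.00
semicircular end | 628.32 | 148.49 | 20.00 | 93297.93 | 12566.37
Σ | 6228.32 |  |  | 485297.93 | 124566.37
x̄ = 485297.93 / 6228.32 = 77.92 in
ȳ = 124566.37 / 6228.32 = 20.00 in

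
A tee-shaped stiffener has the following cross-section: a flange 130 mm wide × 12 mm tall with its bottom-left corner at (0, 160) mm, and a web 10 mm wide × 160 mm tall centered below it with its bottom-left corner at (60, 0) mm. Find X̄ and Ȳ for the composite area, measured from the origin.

X̄ = 65.00 mm, Ȳ = 122.46 mm

web: A = 10 × 160 = 1600.00, centroid at (65.00, 80.00).
flange: A = 130 × 12 = 1560.00, centroid at (65.00, 166.00).
ΣA = 3160.00 mm², ΣAX̄ = 205400.00 mm³, ΣAȲ = 386960.00 mm³.
X̄ = 205400.00/3160.00 = 65.00 mm; Ȳ = 386960.00/3160.00 = 122.46 mm.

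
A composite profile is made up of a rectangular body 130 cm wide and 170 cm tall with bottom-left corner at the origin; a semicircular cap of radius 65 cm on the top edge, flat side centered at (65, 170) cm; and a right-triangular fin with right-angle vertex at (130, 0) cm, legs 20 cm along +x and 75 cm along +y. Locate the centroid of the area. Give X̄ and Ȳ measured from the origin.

X̄ = 66.82 cm, Ȳ = 108.81 cm

Part | A | x̄ᵢ | ȳᵢ | A·x̄ᵢ | A·ȳᵢ
rectangular body | 22100.00 | 65.00 | 85.00 | 1436500.00 | 1878500.00
semicircular top | 6636.61 | 65.00 | 197.59 | 431379.94 | 1311307.80
triangular fin | 750.00 | 136.67 | 25.00 | 102500.00 | 18750.00
Σ | 29486.61 |  |  | 1970379.94 | 3208557.80
X̄ = 1970379.94 / 29486.61 = 66.82 cm
Ȳ = 3208557.80 / 29486.61 = 108.81 cm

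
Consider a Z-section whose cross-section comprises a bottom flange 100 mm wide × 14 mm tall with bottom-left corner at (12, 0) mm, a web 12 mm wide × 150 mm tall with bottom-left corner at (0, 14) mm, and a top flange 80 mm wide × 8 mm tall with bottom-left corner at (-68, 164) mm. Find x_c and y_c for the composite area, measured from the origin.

x_c = 20.75 mm, y_c = 72.27 mm

Part | A | x̄ᵢ | ȳᵢ | A·x̄ᵢ | A·ȳᵢ
bottom flange | 1400.00 | 62.00 | 7.00 | 86800.00 | 9800.00
web | 1800.00 | 6.00 | 89.00 | 10800.00 | 160200.00
top flange | 640.00 | -28.00 | 168.00 | -17920.00 | 107520.00
Σ | 3840.00 |  |  | 79680.00 | 277520.00
x_c = 79680.00 / 3840.00 = 20.75 mm
y_c = 277520.00 / 3840.00 = 72.27 mm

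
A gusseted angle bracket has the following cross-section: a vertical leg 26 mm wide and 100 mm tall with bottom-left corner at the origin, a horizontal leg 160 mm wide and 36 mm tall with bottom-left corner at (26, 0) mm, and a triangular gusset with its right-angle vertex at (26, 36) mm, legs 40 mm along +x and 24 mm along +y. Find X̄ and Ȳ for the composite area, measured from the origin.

X̄ = 75.03 mm, Ȳ = 28.82 mm

vertical leg: A = 26 × 100 = 2600.00, centroid at (13.00, 50.00).
horizontal leg: A = 160 × 36 = 5760.00, centroid at (106.00, 18.00).
gusset: A = ½·40·24 = 480.00, centroid at (39.33, 44.00).
ΣA = 8840.00 mm², ΣAX̄ = 663240.00 mm³, ΣAȲ = 254800.00 mm³.
X̄ = 663240.00/8840.00 = 75.03 mm; Ȳ = 254800.00/8840.00 = 28.82 mm.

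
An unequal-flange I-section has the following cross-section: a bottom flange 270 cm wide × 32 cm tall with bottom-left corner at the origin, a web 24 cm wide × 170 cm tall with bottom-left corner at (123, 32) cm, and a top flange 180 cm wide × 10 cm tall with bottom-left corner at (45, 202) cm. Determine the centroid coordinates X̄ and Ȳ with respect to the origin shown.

bottom flange: A = 270 × 32 = 8640.00, centroid at (135.00, 16.00).
web: A = 24 × 170 = 4080.00, centroid at (135.00, 117.00).
top flange: A = 180 × 10 = 1800.00, centroid at (135.00, 207.00).
ΣA = 14520.00 cm², ΣAX̄ = 1960200.00 cm³, ΣAȲ = 988200.00 cm³.
X̄ = 1960200.00/14520.00 = 135.00 cm; Ȳ = 988200.00/14520.00 = 68.06 cm.

X̄ = 135.00 cm, Ȳ = 68.06 cm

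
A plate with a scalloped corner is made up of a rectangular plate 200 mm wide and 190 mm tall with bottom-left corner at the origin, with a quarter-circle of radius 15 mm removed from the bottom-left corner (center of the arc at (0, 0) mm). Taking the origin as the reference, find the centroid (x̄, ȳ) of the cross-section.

plate: A = 200 × 190 = 38000.00, centroid at (100.00, 95.00).
removed quarter-circle: A = −¼π·15² = -176.71, centroid at (6.37, 6.37).
ΣA = 37823.29 mm², ΣAx̄ = 3798875.00 mm³, ΣAȳ = 3608875.00 mm³.
x̄ = 3798875.00/37823.29 = 100.44 mm; ȳ = 3608875.00/37823.29 = 95.41 mm.

x̄ = 100.44 mm, ȳ = 95.41 mm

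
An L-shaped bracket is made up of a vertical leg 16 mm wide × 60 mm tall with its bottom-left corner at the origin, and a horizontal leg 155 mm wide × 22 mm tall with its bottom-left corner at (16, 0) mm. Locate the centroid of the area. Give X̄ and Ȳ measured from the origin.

Part | A | x̄ᵢ | ȳᵢ | A·x̄ᵢ | A·ȳᵢ
vertical leg | 960.00 | 8.00 | 30.00 | 7680.00 | 28800.00
horizontal leg | 3410.00 | 93.50 | 11.00 | 318835.00 | 37510.00
Σ | 4370.00 |  |  | 326515.00 | 66310.00
X̄ = 326515.00 / 4370.00 = 74.72 mm
Ȳ = 66310.00 / 4370.00 = 15.17 mm

X̄ = 74.72 mm, Ȳ = 15.17 mm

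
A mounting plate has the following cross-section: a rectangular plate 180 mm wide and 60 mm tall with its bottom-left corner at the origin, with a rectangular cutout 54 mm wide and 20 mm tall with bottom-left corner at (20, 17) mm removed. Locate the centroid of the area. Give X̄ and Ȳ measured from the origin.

plate: A = 180 × 60 = 10800.00, centroid at (90.00, 30.00).
hole: A = −(54 × 20) = -1080.00, centroid at (47.00, 27.00).
ΣA = 9720.00 mm², ΣAX̄ = 921240.00 mm³, ΣAȲ = 294840.00 mm³.
X̄ = 921240.00/9720.00 = 94.78 mm; Ȳ = 294840.00/9720.00 = 30.33 mm.

X̄ = 94.78 mm, Ȳ = 30.33 mm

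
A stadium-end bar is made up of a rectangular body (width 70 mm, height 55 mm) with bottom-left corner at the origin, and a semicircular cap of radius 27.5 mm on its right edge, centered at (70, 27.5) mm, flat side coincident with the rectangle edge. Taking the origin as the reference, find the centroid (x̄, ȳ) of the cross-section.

rectangular body: A = 70 × 55 = 3850.00, centroid at (35.00, 27.50).
semicircular end: A = ½π·27.5² = 1187.91, centroid at (81.67, 27.50).
ΣA = 5037.91 mm²
ΣAx̄ = (3850.00)(35.00) + (1187.91)(81.67) = 231768.61 mm³
ΣAȳ = (3850.00)(27.50) + (1187.91)(27.50) = 138542.65 mm³
x̄ = 231768.61 / 5037.91 = 46.00 mm
ȳ = 138542.65 / 5037.91 = 27.50 mm

x̄ = 46.00 mm, ȳ = 27.50 mm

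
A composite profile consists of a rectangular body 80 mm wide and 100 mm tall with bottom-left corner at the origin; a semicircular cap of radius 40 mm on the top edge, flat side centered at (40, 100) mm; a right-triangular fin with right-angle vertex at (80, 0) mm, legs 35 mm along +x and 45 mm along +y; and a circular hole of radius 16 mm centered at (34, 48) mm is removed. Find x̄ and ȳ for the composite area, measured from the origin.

rectangular body: A = 80 × 100 = 8000.00, centroid at (40.00, 50.00).
semicircular top: A = ½π·40² = 2513.27, centroid at (40.00, 116.98).
triangular fin: A = ½·35·45 = 787.50, centroid at (91.67, 15.00).
hole: A = −π·16² = -804.25, centroid at (34.00, 48.00).
ΣA = 10496.53 mm²
ΣAx̄ = (8000.00)(40.00) + (2513.27)(40.00) + (787.50)(91.67) + (-804.25)(34.00) = 465374.04 mm³
ΣAȳ = (8000.00)(50.00) + (2513.27)(116.98) + (787.50)(15.00) + (-804.25)(48.00) = 667202.69 mm³
x̄ = 465374.04 / 10496.53 = 44.34 mm
ȳ = 667202.69 / 10496.53 = 63.56 mm

x̄ = 44.34 mm, ȳ = 63.56 mm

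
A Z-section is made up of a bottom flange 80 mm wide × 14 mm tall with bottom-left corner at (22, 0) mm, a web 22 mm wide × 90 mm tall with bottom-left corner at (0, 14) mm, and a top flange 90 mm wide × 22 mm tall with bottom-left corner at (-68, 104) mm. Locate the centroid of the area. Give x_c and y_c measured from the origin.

x_c = 8.99 mm, y_c = 69.36 mm

bottom flange: A = 80 × 14 = 1120.00, centroid at (62.00, 7.00).
web: A = 22 × 90 = 1980.00, centroid at (11.00, 59.00).
top flange: A = 90 × 22 = 1980.00, centroid at (-23.00, 115.00).
ΣA = 5080.00 mm², ΣAx_c = 45680.00 mm³, ΣAy_c = 352360.00 mm³.
x_c = 45680.00/5080.00 = 8.99 mm; y_c = 352360.00/5080.00 = 69.36 mm.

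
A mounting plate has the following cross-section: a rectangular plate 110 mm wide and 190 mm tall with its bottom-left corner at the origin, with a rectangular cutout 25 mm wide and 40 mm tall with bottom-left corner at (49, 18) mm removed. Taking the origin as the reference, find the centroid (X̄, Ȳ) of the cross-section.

plate: A = 110 × 190 = 20900.00, centroid at (55.00, 95.00).
hole: A = −(25 × 40) = -1000.00, centroid at (61.50, 38.00).
ΣA = 19900.00 mm², ΣAX̄ = 1088000.00 mm³, ΣAȲ = 1947500.00 mm³.
X̄ = 1088000.00/19900.00 = 54.67 mm; Ȳ = 1947500.00/19900.00 = 97.86 mm.

X̄ = 54.67 mm, Ȳ = 97.86 mm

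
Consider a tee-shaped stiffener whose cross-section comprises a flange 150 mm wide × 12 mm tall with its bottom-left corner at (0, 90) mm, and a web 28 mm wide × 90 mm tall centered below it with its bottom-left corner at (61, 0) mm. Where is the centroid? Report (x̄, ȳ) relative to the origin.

web: A = 28 × 90 = 2520.00, centroid at (75.00, 45.00).
flange: A = 150 × 12 = 1800.00, centroid at (75.00, 96.00).
ΣA = 4320.00 mm², ΣAx̄ = 324000.00 mm³, ΣAȳ = 286200.00 mm³.
x̄ = 324000.00/4320.00 = 75.00 mm; ȳ = 286200.00/4320.00 = 66.25 mm.

x̄ = 75.00 mm, ȳ = 66.25 mm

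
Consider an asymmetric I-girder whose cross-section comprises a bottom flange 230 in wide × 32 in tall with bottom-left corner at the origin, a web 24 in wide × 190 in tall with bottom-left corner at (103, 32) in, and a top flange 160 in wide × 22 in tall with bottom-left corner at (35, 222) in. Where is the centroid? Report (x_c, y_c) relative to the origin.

x_c = 115.00 in, y_c = 98.25 in

bottom flange: A = 230 × 32 = 7360.00, centroid at (115.00, 16.00).
web: A = 24 × 190 = 4560.00, centroid at (115.00, 127.00).
top flange: A = 160 × 22 = 3520.00, centroid at (115.00, 233.00).
ΣA = 15440.00 in²
ΣAx_c = (7360.00)(115.00) + (4560.00)(115.00) + (3520.00)(115.00) = 1775600.00 in³
ΣAy_c = (7360.00)(16.00) + (4560.00)(127.00) + (3520.00)(233.00) = 1517040.00 in³
x_c = 1775600.00 / 15440.00 = 115.00 in
y_c = 1517040.00 / 15440.00 = 98.25 in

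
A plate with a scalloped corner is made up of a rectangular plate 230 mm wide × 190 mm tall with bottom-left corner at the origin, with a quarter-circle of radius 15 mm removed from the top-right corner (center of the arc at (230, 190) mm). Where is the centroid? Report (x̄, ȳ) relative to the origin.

Part | A | x̄ᵢ | ȳᵢ | A·x̄ᵢ | A·ȳᵢ
plate | 43700.00 | 115.00 | 95.00 | 5025500.00 | 4151500.00
removed quarter-circle | -176.71 | 223.63 | 183.63 | -39519.35 | -32450.77
Σ | 43523.29 |  |  | 4985980.65 | 4119049.23
x̄ = 4985980.65 / 43523.29 = 114.56 mm
ȳ = 4119049.23 / 43523.29 = 94.64 mm

x̄ = 114.56 mm, ȳ = 94.64 mm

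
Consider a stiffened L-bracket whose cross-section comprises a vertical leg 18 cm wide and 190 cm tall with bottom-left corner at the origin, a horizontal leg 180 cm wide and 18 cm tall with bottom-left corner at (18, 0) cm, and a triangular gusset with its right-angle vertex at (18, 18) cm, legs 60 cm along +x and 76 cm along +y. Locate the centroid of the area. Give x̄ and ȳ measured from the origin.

Part | A | x̄ᵢ | ȳᵢ | A·x̄ᵢ | A·ȳᵢ
vertical leg | 3420.00 | 9.00 | 95.00 | 30780.00 | 324900.00
horizontal leg | 3240.00 | 108.00 | 9.00 | 349920.00 | 29160.00
gusset | 2280.00 | 38.00 | 43.33 | 86640.00 | 98800.00
Σ | 8940.00 |  |  | 467340.00 | 452860.00
x̄ = 467340.00 / 8940.00 = 52.28 cm
ȳ = 452860.00 / 8940.00 = 50.66 cm

x̄ = 52.28 cm, ȳ = 50.66 cm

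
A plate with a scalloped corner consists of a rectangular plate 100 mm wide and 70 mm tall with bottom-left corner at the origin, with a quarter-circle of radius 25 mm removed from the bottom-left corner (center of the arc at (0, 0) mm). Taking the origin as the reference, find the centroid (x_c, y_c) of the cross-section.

plate: A = 100 × 70 = 7000.00, centroid at (50.00, 35.00).
removed quarter-circle: A = −¼π·25² = -490.87, centroid at (10.61, 10.61).
ΣA = 6509.13 mm², ΣAx_c = 344791.67 mm³, ΣAy_c = 239791.67 mm³.
x_c = 344791.67/6509.13 = 52.97 mm; y_c = 239791.67/6509.13 = 36.84 mm.

x_c = 52.97 mm, y_c = 36.84 mm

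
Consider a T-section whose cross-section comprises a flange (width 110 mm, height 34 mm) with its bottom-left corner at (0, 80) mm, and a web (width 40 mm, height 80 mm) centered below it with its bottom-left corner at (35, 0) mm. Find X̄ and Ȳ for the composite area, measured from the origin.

X̄ = 55.00 mm, Ȳ = 70.72 mm

web: A = 40 × 80 = 3200.00, centroid at (55.00, 40.00).
flange: A = 110 × 34 = 3740.00, centroid at (55.00, 97.00).
ΣA = 6940.00 mm², ΣAX̄ = 381700.00 mm³, ΣAȲ = 490780.00 mm³.
X̄ = 381700.00/6940.00 = 55.00 mm; Ȳ = 490780.00/6940.00 = 70.72 mm.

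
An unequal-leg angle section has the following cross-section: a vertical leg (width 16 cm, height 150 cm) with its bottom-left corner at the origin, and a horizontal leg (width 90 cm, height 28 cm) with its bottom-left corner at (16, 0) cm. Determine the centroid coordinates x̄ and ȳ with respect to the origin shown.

x̄ = 35.15 cm, ȳ = 43.76 cm

Part | A | x̄ᵢ | ȳᵢ | A·x̄ᵢ | A·ȳᵢ
vertical leg | 2400.00 | 8.00 | 75.00 | 19200.00 | 180000.00
horizontal leg | 2520.00 | 61.00 | 14.00 | 153720.00 | 35280.00
Σ | 4920.00 |  |  | 172920.00 | 215280.00
x̄ = 172920.00 / 4920.00 = 35.15 cm
ȳ = 215280.00 / 4920.00 = 43.76 cm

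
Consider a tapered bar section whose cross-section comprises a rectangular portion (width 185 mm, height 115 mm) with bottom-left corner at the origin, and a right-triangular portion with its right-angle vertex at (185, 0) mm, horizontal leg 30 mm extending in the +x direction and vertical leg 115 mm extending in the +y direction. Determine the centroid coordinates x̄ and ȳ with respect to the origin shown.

x̄ = 100.19 mm, ȳ = 56.06 mm

rectangular portion: A = 185 × 115 = 21275.00, centroid at (92.50, 57.50).
triangular portion: A = ½·30·115 = 1725.00, centroid at (195.00, 38.33).
ΣA = 23000.00 mm², ΣAx̄ = 2304312.50 mm³, ΣAȳ = 1289437.50 mm³.
x̄ = 2304312.50/23000.00 = 100.19 mm; ȳ = 1289437.50/23000.00 = 56.06 mm.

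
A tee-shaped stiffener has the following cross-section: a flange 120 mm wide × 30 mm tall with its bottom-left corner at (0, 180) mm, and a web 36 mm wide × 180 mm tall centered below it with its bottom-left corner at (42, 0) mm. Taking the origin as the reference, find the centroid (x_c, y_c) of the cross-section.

x_c = 60.00 mm, y_c = 127.50 mm

web: A = 36 × 180 = 6480.00, centroid at (60.00, 90.00).
flange: A = 120 × 30 = 3600.00, centroid at (60.00, 195.00).
ΣA = 10080.00 mm², ΣAx_c = 604800.00 mm³, ΣAy_c = 1285200.00 mm³.
x_c = 604800.00/10080.00 = 60.00 mm; y_c = 1285200.00/10080.00 = 127.50 mm.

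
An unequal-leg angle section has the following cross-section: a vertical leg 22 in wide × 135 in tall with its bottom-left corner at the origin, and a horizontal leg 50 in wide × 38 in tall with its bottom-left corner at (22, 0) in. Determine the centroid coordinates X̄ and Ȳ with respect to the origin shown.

Part | A | x̄ᵢ | ȳᵢ | A·x̄ᵢ | A·ȳᵢ
vertical leg | 2970.00 | 11.00 | 67.50 | 32670.00 | 200475.00
horizontal leg | 1900.00 | 47.00 | 19.00 | 89300.00 | 36100.00
Σ | 4870.00 |  |  | 121970.00 | 236575.00
X̄ = 121970.00 / 4870.00 = 25.05 in
Ȳ = 236575.00 / 4870.00 = 48.58 in

X̄ = 25.05 in, Ȳ = 48.58 in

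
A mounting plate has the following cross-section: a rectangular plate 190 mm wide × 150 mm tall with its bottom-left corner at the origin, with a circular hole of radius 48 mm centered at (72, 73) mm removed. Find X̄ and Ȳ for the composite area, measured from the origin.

X̄ = 102.83 mm, Ȳ = 75.68 mm

plate: A = 190 × 150 = 28500.00, centroid at (95.00, 75.00).
hole: A = −π·48² = -7238.23, centroid at (72.00, 73.00).
ΣA = 21261.77 mm², ΣAX̄ = 2186347.48 mm³, ΣAȲ = 1609109.25 mm³.
X̄ = 2186347.48/21261.77 = 102.83 mm; Ȳ = 1609109.25/21261.77 = 75.68 mm.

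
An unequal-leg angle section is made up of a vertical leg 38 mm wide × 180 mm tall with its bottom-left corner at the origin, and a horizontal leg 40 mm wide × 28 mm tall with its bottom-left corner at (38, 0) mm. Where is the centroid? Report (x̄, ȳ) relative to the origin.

vertical leg: A = 38 × 180 = 6840.00, centroid at (19.00, 90.00).
horizontal leg: A = 40 × 28 = 1120.00, centroid at (58.00, 14.00).
ΣA = 7960.00 mm²
ΣAx̄ = (6840.00)(19.00) + (1120.00)(58.00) = 194920.00 mm³
ΣAȳ = (6840.00)(90.00) + (1120.00)(14.00) = 631280.00 mm³
x̄ = 194920.00 / 7960.00 = 24.49 mm
ȳ = 631280.00 / 7960.00 = 79.31 mm

x̄ = 24.49 mm, ȳ = 79.31 mm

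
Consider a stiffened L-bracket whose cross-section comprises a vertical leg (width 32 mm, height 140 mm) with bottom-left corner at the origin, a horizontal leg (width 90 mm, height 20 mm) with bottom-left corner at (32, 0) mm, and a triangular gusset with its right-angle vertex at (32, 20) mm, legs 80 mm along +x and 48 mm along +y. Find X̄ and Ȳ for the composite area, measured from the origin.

vertical leg: A = 32 × 140 = 4480.00, centroid at (16.00, 70.00).
horizontal leg: A = 90 × 20 = 1800.00, centroid at (77.00, 10.00).
gusset: A = ½·80·48 = 1920.00, centroid at (58.67, 36.00).
ΣA = 8200.00 mm²
ΣAX̄ = (4480.00)(16.00) + (1800.00)(77.00) + (1920.00)(58.67) = 322920.00 mm³
ΣAȲ = (4480.00)(70.00) + (1800.00)(10.00) + (1920.00)(36.00) = 400720.00 mm³
X̄ = 322920.00 / 8200.00 = 39.38 mm
Ȳ = 400720.00 / 8200.00 = 48.87 mm

X̄ = 39.38 mm, Ȳ = 48.87 mm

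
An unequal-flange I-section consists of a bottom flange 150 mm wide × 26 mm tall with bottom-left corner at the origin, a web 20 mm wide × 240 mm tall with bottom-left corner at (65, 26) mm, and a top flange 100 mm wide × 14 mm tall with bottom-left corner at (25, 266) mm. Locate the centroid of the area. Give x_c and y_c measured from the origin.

x_c = 75.00 mm, y_c = 112.25 mm

bottom flange: A = 150 × 26 = 3900.00, centroid at (75.00, 13.00).
web: A = 20 × 240 = 4800.00, centroid at (75.00, 146.00).
top flange: A = 100 × 14 = 1400.00, centroid at (75.00, 273.00).
ΣA = 10100.00 mm²
ΣAx_c = (3900.00)(75.00) + (4800.00)(75.00) + (1400.00)(75.00) = 757500.00 mm³
ΣAy_c = (3900.00)(13.00) + (4800.00)(146.00) + (1400.00)(273.00) = 1133700.00 mm³
x_c = 757500.00 / 10100.00 = 75.00 mm
y_c = 1133700.00 / 10100.00 = 112.25 mm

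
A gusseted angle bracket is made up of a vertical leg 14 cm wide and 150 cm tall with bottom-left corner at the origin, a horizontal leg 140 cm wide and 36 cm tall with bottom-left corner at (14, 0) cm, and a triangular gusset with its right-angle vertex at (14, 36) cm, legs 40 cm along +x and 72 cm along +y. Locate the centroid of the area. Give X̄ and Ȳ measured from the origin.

X̄ = 55.64 cm, Ȳ = 39.00 cm

Part | A | x̄ᵢ | ȳᵢ | A·x̄ᵢ | A·ȳᵢ
vertical leg | 2100.00 | 7.00 | 75.00 | 14700.00 | 157500.00
horizontal leg | 5040.00 | 84.00 | 18.00 | 423360.00 | 90720.00
gusset | 1440.00 | 27.33 | 60.00 | 39360.00 | 86400.00
Σ | 8580.00 |  |  | 477420.00 | 334620.00
X̄ = 477420.00 / 8580.00 = 55.64 cm
Ȳ = 334620.00 / 8580.00 = 39.00 cm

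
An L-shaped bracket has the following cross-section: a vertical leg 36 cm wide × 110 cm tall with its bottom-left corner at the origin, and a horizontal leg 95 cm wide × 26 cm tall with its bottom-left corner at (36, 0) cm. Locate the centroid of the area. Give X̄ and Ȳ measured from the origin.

X̄ = 43.16 cm, Ȳ = 38.87 cm

vertical leg: A = 36 × 110 = 3960.00, centroid at (18.00, 55.00).
horizontal leg: A = 95 × 26 = 2470.00, centroid at (83.50, 13.00).
ΣA = 6430.00 cm², ΣAX̄ = 277525.00 cm³, ΣAȲ = 249910.00 cm³.
X̄ = 277525.00/6430.00 = 43.16 cm; Ȳ = 249910.00/6430.00 = 38.87 cm.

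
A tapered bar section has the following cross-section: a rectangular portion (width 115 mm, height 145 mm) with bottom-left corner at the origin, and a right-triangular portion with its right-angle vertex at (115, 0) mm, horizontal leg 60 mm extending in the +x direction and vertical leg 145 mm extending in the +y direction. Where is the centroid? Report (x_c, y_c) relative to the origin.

x_c = 73.53 mm, y_c = 67.50 mm

rectangular portion: A = 115 × 145 = 16675.00, centroid at (57.50, 72.50).
triangular portion: A = ½·60·145 = 4350.00, centroid at (135.00, 48.33).
ΣA = 21025.00 mm²
ΣAx_c = (16675.00)(57.50) + (4350.00)(135.00) = 1546062.50 mm³
ΣAy_c = (16675.00)(72.50) + (4350.00)(48.33) = 1419187.50 mm³
x_c = 1546062.50 / 21025.00 = 73.53 mm
y_c = 1419187.50 / 21025.00 = 67.50 mm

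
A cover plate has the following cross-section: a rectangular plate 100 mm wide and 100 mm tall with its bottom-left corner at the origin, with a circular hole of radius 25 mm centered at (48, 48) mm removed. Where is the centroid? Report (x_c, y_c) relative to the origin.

x_c = 50.49 mm, y_c = 50.49 mm

plate: A = 100 × 100 = 10000.00, centroid at (50.00, 50.00).
hole: A = −π·25² = -1963.50, centroid at (48.00, 48.00).
ΣA = 8036.50 mm², ΣAx_c = 405752.22 mm³, ΣAy_c = 405752.22 mm³.
x_c = 405752.22/8036.50 = 50.49 mm; y_c = 405752.22/8036.50 = 50.49 mm.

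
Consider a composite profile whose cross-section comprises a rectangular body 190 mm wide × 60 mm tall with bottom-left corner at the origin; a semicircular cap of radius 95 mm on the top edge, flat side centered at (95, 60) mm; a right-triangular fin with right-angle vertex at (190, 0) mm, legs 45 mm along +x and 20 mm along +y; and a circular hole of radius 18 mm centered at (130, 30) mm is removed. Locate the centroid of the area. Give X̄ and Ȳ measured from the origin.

rectangular body: A = 190 × 60 = 11400.00, centroid at (95.00, 30.00).
semicircular top: A = ½π·95² = 14176.44, centroid at (95.00, 100.32).
triangular fin: A = ½·45·20 = 450.00, centroid at (205.00, 6.67).
hole: A = −π·18² = -1017.88, centroid at (130.00, 30.00).
ΣA = 25008.56 mm², ΣAX̄ = 2389687.62 mm³, ΣAȲ = 1736633.26 mm³.
X̄ = 2389687.62/25008.56 = 95.55 mm; Ȳ = 1736633.26/25008.56 = 69.44 mm.

X̄ = 95.55 mm, Ȳ = 69.44 mm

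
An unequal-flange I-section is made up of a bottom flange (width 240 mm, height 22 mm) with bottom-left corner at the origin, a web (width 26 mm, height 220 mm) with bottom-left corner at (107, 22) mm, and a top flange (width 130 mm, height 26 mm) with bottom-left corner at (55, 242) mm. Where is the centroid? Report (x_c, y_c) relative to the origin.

bottom flange: A = 240 × 22 = 5280.00, centroid at (120.00, 11.00).
web: A = 26 × 220 = 5720.00, centroid at (120.00, 132.00).
top flange: A = 130 × 26 = 3380.00, centroid at (120.00, 255.00).
ΣA = 14380.00 mm²
ΣAx_c = (5280.00)(120.00) + (5720.00)(120.00) + (3380.00)(120.00) = 1725600.00 mm³
ΣAy_c = (5280.00)(11.00) + (5720.00)(132.00) + (3380.00)(255.00) = 1675020.00 mm³
x_c = 1725600.00 / 14380.00 = 120.00 mm
y_c = 1675020.00 / 14380.00 = 116.48 mm

x_c = 120.00 mm, y_c = 116.48 mm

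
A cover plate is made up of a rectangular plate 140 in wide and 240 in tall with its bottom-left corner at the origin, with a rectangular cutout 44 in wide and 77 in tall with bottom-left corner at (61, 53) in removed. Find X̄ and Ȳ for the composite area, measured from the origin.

Part | A | x̄ᵢ | ȳᵢ | A·x̄ᵢ | A·ȳᵢ
plate | 33600.00 | 70.00 | 120.00 | 2352000.00 | 4032000.00
hole | -3388.00 | 83.00 | 91.50 | -281204.00 | -310002.00
Σ | 30212.00 |  |  | 2070796.00 | 3721998.00
X̄ = 2070796.00 / 30212.00 = 68.54 in
Ȳ = 3721998.00 / 30212.00 = 123.20 in

X̄ = 68.54 in, Ȳ = 123.20 in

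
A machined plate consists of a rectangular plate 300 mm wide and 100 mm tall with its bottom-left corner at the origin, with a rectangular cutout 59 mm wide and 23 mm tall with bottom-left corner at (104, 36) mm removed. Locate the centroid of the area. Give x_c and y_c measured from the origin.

Part | A | x̄ᵢ | ȳᵢ | A·x̄ᵢ | A·ȳᵢ
plate | 30000.00 | 150.00 | 50.00 | 4500000.00 | 1500000.00
hole | -1357.00 | 133.50 | 47.50 | -181159.50 | -64457.50
Σ | 28643.00 |  |  | 4318840.50 | 1435542.50
x_c = 4318840.50 / 28643.00 = 150.78 mm
y_c = 1435542.50 / 28643.00 = 50.12 mm

x_c = 150.78 mm, y_c = 50.12 mm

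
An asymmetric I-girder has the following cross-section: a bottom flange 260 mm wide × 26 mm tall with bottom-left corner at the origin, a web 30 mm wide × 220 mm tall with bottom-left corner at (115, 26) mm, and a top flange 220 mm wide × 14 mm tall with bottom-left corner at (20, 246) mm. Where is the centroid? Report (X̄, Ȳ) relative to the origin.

X̄ = 130.00 mm, Ȳ = 107.34 mm

bottom flange: A = 260 × 26 = 6760.00, centroid at (130.00, 13.00).
web: A = 30 × 220 = 6600.00, centroid at (130.00, 136.00).
top flange: A = 220 × 14 = 3080.00, centroid at (130.00, 253.00).
ΣA = 16440.00 mm², ΣAX̄ = 2137200.00 mm³, ΣAȲ = 1764720.00 mm³.
X̄ = 2137200.00/16440.00 = 130.00 mm; Ȳ = 1764720.00/16440.00 = 107.34 mm.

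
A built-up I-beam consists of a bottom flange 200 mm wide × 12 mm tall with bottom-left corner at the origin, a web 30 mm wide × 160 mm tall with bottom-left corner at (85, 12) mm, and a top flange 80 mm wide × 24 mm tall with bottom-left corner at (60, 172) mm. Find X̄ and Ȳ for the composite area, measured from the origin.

X̄ = 100.00 mm, Ȳ = 88.74 mm

Part | A | x̄ᵢ | ȳᵢ | A·x̄ᵢ | A·ȳᵢ
bottom flange | 2400.00 | 100.00 | 6.00 | 240000.00 | 14400.00
web | 4800.00 | 100.00 | 92.00 | 480000.00 | 441600.00
top flange | 1920.00 | 100.00 | 184.00 | 192000.00 | 353280.00
Σ | 9120.00 |  |  | 912000.00 | 809280.00
X̄ = 912000.00 / 9120.00 = 100.00 mm
Ȳ = 809280.00 / 9120.00 = 88.74 mm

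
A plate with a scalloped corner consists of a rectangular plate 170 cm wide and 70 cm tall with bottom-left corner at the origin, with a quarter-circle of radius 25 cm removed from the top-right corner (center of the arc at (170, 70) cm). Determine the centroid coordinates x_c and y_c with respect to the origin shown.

plate: A = 170 × 70 = 11900.00, centroid at (85.00, 35.00).
removed quarter-circle: A = −¼π·25² = -490.87, centroid at (159.39, 59.39).
ΣA = 11409.13 cm²
ΣAx_c = (11900.00)(85.00) + (-490.87)(159.39) = 933259.78 cm³
ΣAy_c = (11900.00)(35.00) + (-490.87)(59.39) = 387347.16 cm³
x_c = 933259.78 / 11409.13 = 81.80 cm
y_c = 387347.16 / 11409.13 = 33.95 cm

x_c = 81.80 cm, y_c = 33.95 cm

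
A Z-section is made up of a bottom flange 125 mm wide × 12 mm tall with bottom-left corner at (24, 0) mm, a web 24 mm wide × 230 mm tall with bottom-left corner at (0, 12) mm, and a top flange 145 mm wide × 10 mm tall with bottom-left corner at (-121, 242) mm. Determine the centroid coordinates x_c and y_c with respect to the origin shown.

x_c = 14.84 mm, y_c = 126.11 mm

bottom flange: A = 125 × 12 = 1500.00, centroid at (86.50, 6.00).
web: A = 24 × 230 = 5520.00, centroid at (12.00, 127.00).
top flange: A = 145 × 10 = 1450.00, centroid at (-48.50, 247.00).
ΣA = 8470.00 mm²
ΣAx_c = (1500.00)(86.50) + (5520.00)(12.00) + (1450.00)(-48.50) = 125665.00 mm³
ΣAy_c = (1500.00)(6.00) + (5520.00)(127.00) + (1450.00)(247.00) = 1068190.00 mm³
x_c = 125665.00 / 8470.00 = 14.84 mm
y_c = 1068190.00 / 8470.00 = 126.11 mm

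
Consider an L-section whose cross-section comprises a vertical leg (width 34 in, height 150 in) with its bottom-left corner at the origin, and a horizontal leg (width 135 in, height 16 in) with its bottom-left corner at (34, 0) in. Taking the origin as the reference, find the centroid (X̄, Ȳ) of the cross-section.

vertical leg: A = 34 × 150 = 5100.00, centroid at (17.00, 75.00).
horizontal leg: A = 135 × 16 = 2160.00, centroid at (101.50, 8.00).
ΣA = 7260.00 in², ΣAX̄ = 305940.00 in³, ΣAȲ = 399780.00 in³.
X̄ = 305940.00/7260.00 = 42.14 in; Ȳ = 399780.00/7260.00 = 55.07 in.

X̄ = 42.14 in, Ȳ = 55.07 in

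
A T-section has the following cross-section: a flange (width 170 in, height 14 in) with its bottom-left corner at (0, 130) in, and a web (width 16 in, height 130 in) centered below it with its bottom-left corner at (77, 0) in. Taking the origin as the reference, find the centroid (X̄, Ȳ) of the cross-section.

web: A = 16 × 130 = 2080.00, centroid at (85.00, 65.00).
flange: A = 170 × 14 = 2380.00, centroid at (85.00, 137.00).
ΣA = 4460.00 in², ΣAX̄ = 379100.00 in³, ΣAȲ = 461260.00 in³.
X̄ = 379100.00/4460.00 = 85.00 in; Ȳ = 461260.00/4460.00 = 103.42 in.

X̄ = 85.00 in, Ȳ = 103.42 in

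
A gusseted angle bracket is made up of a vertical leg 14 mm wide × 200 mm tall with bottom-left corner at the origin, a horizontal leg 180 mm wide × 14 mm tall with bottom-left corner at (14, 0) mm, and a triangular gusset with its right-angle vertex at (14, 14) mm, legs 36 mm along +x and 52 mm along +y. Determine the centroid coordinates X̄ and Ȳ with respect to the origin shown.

vertical leg: A = 14 × 200 = 2800.00, centroid at (7.00, 100.00).
horizontal leg: A = 180 × 14 = 2520.00, centroid at (104.00, 7.00).
gusset: A = ½·36·52 = 936.00, centroid at (26.00, 31.33).
ΣA = 6256.00 mm²
ΣAX̄ = (2800.00)(7.00) + (2520.00)(104.00) + (936.00)(26.00) = 306016.00 mm³
ΣAȲ = (2800.00)(100.00) + (2520.00)(7.00) + (936.00)(31.33) = 326968.00 mm³
X̄ = 306016.00 / 6256.00 = 48.92 mm
Ȳ = 326968.00 / 6256.00 = 52.26 mm

X̄ = 48.92 mm, Ȳ = 52.26 mm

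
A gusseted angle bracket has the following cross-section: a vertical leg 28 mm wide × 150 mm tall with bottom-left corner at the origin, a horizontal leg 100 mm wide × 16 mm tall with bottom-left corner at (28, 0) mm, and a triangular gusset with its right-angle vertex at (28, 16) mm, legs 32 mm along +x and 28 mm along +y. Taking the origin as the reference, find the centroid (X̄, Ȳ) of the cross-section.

X̄ = 32.16 mm, Ȳ = 54.28 mm

vertical leg: A = 28 × 150 = 4200.00, centroid at (14.00, 75.00).
horizontal leg: A = 100 × 16 = 1600.00, centroid at (78.00, 8.00).
gusset: A = ½·32·28 = 448.00, centroid at (38.67, 25.33).
ΣA = 6248.00 mm²
ΣAX̄ = (4200.00)(14.00) + (1600.00)(78.00) + (448.00)(38.67) = 200922.67 mm³
ΣAȲ = (4200.00)(75.00) + (1600.00)(8.00) + (448.00)(25.33) = 339149.33 mm³
X̄ = 200922.67 / 6248.00 = 32.16 mm
Ȳ = 339149.33 / 6248.00 = 54.28 mm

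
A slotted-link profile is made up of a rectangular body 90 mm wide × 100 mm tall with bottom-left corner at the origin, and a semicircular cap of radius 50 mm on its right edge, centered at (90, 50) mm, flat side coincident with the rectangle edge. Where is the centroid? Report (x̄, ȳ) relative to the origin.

x̄ = 65.12 mm, ȳ = 50.00 mm

rectangular body: A = 90 × 100 = 9000.00, centroid at (45.00, 50.00).
semicircular end: A = ½π·50² = 3926.99, centroid at (111.22, 50.00).
ΣA = 12926.99 mm², ΣAx̄ = 841762.51 mm³, ΣAȳ = 646349.54 mm³.
x̄ = 841762.51/12926.99 = 65.12 mm; ȳ = 646349.54/12926.99 = 50.00 mm.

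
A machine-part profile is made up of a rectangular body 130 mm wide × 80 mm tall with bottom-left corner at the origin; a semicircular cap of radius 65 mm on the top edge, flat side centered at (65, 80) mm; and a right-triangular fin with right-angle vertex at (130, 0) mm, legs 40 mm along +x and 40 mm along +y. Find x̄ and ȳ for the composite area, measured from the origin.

rectangular body: A = 130 × 80 = 10400.00, centroid at (65.00, 40.00).
semicircular top: A = ½π·65² = 6636.61, centroid at (65.00, 107.59).
triangular fin: A = ½·40·40 = 800.00, centroid at (143.33, 13.33).
ΣA = 17836.61 mm², ΣAx̄ = 1222046.61 mm³, ΣAȳ = 1140679.16 mm³.
x̄ = 1222046.61/17836.61 = 68.51 mm; ȳ = 1140679.16/17836.61 = 63.95 mm.

x̄ = 68.51 mm, ȳ = 63.95 mm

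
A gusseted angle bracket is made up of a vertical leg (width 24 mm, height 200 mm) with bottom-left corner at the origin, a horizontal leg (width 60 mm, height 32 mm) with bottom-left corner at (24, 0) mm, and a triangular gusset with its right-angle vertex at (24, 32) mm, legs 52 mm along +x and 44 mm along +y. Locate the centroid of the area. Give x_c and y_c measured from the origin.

x_c = 26.52 mm, y_c = 71.73 mm

vertical leg: A = 24 × 200 = 4800.00, centroid at (12.00, 100.00).
horizontal leg: A = 60 × 32 = 1920.00, centroid at (54.00, 16.00).
gusset: A = ½·52·44 = 1144.00, centroid at (41.33, 46.67).
ΣA = 7864.00 mm²
ΣAx_c = (4800.00)(12.00) + (1920.00)(54.00) + (1144.00)(41.33) = 208565.33 mm³
ΣAy_c = (4800.00)(100.00) + (1920.00)(16.00) + (1144.00)(46.67) = 564106.67 mm³
x_c = 208565.33 / 7864.00 = 26.52 mm
y_c = 564106.67 / 7864.00 = 71.73 mm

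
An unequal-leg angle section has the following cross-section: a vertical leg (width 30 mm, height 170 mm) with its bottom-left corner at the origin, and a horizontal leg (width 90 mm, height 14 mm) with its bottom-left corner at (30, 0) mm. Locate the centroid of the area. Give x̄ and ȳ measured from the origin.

vertical leg: A = 30 × 170 = 5100.00, centroid at (15.00, 85.00).
horizontal leg: A = 90 × 14 = 1260.00, centroid at (75.00, 7.00).
ΣA = 6360.00 mm², ΣAx̄ = 171000.00 mm³, ΣAȳ = 442320.00 mm³.
x̄ = 171000.00/6360.00 = 26.89 mm; ȳ = 442320.00/6360.00 = 69.55 mm.

x̄ = 26.89 mm, ȳ = 69.55 mm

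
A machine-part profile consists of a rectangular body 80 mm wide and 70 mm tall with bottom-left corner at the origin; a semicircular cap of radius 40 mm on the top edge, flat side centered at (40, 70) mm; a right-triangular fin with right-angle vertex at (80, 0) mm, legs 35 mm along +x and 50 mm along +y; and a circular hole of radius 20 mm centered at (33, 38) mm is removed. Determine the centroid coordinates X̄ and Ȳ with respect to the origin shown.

X̄ = 46.98 mm, Ȳ = 49.33 mm

rectangular body: A = 80 × 70 = 5600.00, centroid at (40.00, 35.00).
semicircular top: A = ½π·40² = 2513.27, centroid at (40.00, 86.98).
triangular fin: A = ½·35·50 = 875.00, centroid at (91.67, 16.67).
hole: A = −π·20² = -1256.64, centroid at (33.00, 38.00).
ΣA = 7731.64 mm²
ΣAX̄ = (5600.00)(40.00) + (2513.27)(40.00) + (875.00)(91.67) + (-1256.64)(33.00) = 363270.28 mm³
ΣAȲ = (5600.00)(35.00) + (2513.27)(86.98) + (875.00)(16.67) + (-1256.64)(38.00) = 381426.98 mm³
X̄ = 363270.28 / 7731.64 = 46.98 mm
Ȳ = 381426.98 / 7731.64 = 49.33 mm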